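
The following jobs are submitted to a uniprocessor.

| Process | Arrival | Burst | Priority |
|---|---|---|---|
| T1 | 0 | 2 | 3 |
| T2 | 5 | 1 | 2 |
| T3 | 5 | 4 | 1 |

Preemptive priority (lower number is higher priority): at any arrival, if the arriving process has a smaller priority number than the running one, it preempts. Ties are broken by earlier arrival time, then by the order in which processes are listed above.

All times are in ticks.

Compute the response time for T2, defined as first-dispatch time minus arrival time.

Timeline: | T1 0-2 | idle 2-5 | T3 5-9 | T2 9-10 |
Completion: T1=2  T2=10  T3=9
Turnaround (C−A): T1=2  T2=5  T3=4
Response(T2) = first start − arrival = 9 − 5 = 4

4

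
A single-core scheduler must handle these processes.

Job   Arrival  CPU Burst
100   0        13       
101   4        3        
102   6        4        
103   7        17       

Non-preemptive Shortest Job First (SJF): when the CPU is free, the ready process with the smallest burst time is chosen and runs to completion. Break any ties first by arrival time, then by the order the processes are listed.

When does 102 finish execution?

Timeline: | 100 0-13 | 101 13-16 | 102 16-20 | 103 20-37 |
Completion: 100=13  101=16  102=20  103=37
Turnaround (C−A): 100=13  101=12  102=14  103=30

20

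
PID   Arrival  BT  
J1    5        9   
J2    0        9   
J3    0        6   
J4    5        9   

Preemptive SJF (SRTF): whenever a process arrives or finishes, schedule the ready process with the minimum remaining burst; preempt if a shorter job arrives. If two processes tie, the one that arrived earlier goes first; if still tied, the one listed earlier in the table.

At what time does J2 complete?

Timeline: | J3 0-6 | J2 6-15 | J1 15-24 | J4 24-33 |
Completion: J1=24  J2=15  J3=6  J4=33

15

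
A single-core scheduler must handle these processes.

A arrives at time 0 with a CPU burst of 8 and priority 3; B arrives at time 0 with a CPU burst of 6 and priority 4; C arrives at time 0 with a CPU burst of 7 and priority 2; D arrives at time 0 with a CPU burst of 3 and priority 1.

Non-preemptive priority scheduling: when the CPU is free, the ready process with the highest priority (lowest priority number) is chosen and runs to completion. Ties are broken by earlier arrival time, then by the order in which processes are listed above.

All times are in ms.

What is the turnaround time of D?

3

Timeline: | D 0-3 | C 3-10 | A 10-18 | B 18-24 |
Completion: A=18  B=24  C=10  D=3
Turnaround(D) = completion − arrival = 3 − 0 = 3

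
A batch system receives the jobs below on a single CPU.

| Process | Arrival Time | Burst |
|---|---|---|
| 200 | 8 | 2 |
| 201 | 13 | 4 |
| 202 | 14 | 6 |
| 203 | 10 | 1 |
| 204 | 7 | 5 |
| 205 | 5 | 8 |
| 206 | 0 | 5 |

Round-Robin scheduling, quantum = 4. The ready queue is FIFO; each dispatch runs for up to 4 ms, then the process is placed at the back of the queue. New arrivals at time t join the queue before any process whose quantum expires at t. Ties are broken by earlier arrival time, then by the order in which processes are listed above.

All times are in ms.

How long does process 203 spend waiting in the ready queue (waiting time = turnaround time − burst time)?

9

Timeline: | 206 0-5 | 205 5-9 | 204 9-13 | 200 13-15 | 205 15-19 | 203 19-20 | 201 20-24 | 204 24-25 | 202 25-31 |
Completion: 200=15  201=24  202=31  203=20  204=25  205=19  206=5
Waiting(203) = turnaround − burst = 10 − 1 = 9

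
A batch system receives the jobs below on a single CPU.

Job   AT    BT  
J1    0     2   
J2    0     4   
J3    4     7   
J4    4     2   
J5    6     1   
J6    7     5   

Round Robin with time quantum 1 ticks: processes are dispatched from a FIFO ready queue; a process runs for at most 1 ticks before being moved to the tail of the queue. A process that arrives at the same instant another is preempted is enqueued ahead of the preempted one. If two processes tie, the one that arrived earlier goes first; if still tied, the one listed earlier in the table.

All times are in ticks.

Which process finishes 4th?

J2

Schedule: | J1 0-1 | J2 1-2 | J1 2-3 | J2 3-4 | J3 4-5 | J4 5-6 | J2 6-7 | J3 7-8 | J5 8-9 | J4 9-10 | J6 10-11 | J2 11-12 | J3 12-13 | J6 13-14 | J3 14-15 | J6 15-16 | J3 16-17 | J6 17-18 | J3 18-19 | J6 19-20 | J3 20-21 |
Completion: J1=3  J2=12  J3=21  J4=10  J5=9  J6=20
Turnaround (C−A): J1=3  J2=12  J3=17  J4=6  J5=3  J6=13
Finish order: J1 → J5 → J4 → J2 → J6 → J3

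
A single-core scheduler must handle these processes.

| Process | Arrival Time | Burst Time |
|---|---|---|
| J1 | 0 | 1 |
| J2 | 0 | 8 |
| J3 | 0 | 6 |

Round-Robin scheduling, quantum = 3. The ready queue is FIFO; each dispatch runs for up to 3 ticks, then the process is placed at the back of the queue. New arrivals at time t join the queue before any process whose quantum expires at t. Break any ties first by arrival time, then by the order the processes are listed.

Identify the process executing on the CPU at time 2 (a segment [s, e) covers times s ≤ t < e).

J2

Timeline: | J1 0-1 | J2 1-4 | J3 4-7 | J2 7-10 | J3 10-13 | J2 13-15 |
Completion: J1=1  J2=15  J3=13
Turnaround (C−A): J1=1  J2=15  J3=13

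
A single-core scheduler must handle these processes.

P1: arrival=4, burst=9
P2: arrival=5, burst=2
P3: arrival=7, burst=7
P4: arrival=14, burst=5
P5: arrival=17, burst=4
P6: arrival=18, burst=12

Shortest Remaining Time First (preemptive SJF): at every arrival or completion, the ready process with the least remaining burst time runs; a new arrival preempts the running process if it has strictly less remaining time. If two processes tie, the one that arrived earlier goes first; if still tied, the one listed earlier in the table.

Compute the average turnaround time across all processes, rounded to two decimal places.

12.00

Gantt: | idle 0-4 | P1 4-5 | P2 5-7 | P3 7-14 | P4 14-19 | P5 19-23 | P1 23-31 | P6 31-43 |
Completion: P1=31  P2=7  P3=14  P4=19  P5=23  P6=43
Turnaround (C−A): P1=27  P2=2  P3=7  P4=5  P5=6  P6=25
Turnaround times: P1=27, P2=2, P3=7, P4=5, P5=6, P6=25
Average turnaround = (27+2+7+5+6+25) / 6 = 72/6 = 12.00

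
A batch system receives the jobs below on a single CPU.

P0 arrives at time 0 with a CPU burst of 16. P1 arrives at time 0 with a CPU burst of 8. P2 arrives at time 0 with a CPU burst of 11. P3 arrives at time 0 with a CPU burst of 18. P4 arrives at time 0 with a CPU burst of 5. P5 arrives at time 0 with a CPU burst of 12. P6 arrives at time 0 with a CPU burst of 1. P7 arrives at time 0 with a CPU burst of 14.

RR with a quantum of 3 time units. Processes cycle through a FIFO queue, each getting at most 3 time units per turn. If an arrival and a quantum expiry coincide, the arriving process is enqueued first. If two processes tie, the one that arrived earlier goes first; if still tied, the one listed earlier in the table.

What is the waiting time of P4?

31

Gantt: | P0 0-3 | P1 3-6 | P2 6-9 | P3 9-12 | P4 12-15 | P5 15-18 | P6 18-19 | P7 19-22 | P0 22-25 | P1 25-28 | P2 28-31 | P3 31-34 | P4 34-36 | P5 36-39 | P7 39-42 | P0 42-45 | P1 45-47 | P2 47-50 | P3 50-53 | P5 53-56 | P7 56-59 | P0 59-62 | P2 62-64 | P3 64-67 | P5 67-70 | P7 70-73 | P0 73-76 | P3 76-79 | P7 79-81 | P0 81-82 | P3 82-85 |
Completion: P0=82  P1=47  P2=64  P3=85  P4=36  P5=70  P6=19  P7=81
Turnaround (C−A): P0=82  P1=47  P2=64  P3=85  P4=36  P5=70  P6=19  P7=81
Waiting(P4) = turnaround − burst = 36 − 5 = 31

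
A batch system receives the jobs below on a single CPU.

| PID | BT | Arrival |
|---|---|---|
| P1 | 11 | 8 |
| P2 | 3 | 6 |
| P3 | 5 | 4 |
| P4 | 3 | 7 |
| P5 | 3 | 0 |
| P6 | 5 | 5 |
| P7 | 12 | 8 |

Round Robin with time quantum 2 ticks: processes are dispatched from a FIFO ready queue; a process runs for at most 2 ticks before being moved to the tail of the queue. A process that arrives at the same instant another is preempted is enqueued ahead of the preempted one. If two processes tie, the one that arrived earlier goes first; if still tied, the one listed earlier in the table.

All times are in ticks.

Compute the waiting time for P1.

Schedule: | P5 0-3 | idle 3-4 | P3 4-6 | P6 6-8 | P2 8-10 | P3 10-12 | P4 12-14 | P1 14-16 | P7 16-18 | P6 18-20 | P2 20-21 | P3 21-22 | P4 22-23 | P1 23-25 | P7 25-27 | P6 27-28 | P1 28-30 | P7 30-32 | P1 32-34 | P7 34-36 | P1 36-38 | P7 38-40 | P1 40-41 | P7 41-43 |
Completion: P1=41  P2=21  P3=22  P4=23  P5=3  P6=28  P7=43
Waiting(P1) = turnaround − burst = 33 − 11 = 22

22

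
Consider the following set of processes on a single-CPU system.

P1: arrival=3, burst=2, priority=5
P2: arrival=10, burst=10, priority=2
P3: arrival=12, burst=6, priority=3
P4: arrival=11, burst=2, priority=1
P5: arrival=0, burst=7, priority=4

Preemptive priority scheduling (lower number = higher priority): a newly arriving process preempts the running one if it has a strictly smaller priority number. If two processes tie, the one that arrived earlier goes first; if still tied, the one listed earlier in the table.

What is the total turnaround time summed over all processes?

Gantt: | P5 0-7 | P1 7-9 | idle 9-10 | P2 10-11 | P4 11-13 | P2 13-22 | P3 22-28 |
Completion: P1=9  P2=22  P3=28  P4=13  P5=7
Turnaround = completion − arrival: P1=6, P2=12, P3=16, P4=2, P5=7
Total turnaround = 6 + 12 + 16 + 2 + 7 = 43

43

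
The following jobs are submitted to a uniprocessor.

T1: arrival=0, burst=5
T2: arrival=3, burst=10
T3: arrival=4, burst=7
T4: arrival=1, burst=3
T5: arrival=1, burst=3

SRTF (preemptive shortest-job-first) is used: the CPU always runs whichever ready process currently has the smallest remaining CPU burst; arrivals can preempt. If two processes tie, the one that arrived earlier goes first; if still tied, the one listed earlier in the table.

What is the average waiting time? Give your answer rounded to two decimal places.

6.20

Schedule: | T1 0-1 | T4 1-4 | T5 4-7 | T1 7-11 | T3 11-18 | T2 18-28 |
Completion: T1=11  T2=28  T3=18  T4=4  T5=7
Waiting times: T1=6, T2=15, T3=7, T4=0, T5=3
Average waiting = (6+15+7+0+3) / 5 = 31/5 = 6.20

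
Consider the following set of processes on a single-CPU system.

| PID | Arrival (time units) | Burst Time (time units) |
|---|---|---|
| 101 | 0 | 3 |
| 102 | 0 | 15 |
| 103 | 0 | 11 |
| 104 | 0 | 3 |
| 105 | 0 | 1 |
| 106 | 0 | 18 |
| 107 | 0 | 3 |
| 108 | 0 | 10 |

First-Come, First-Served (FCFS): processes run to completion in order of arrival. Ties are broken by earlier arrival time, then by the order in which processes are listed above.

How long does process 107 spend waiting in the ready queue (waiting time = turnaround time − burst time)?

51

Gantt: | 101 0-3 | 102 3-18 | 103 18-29 | 104 29-32 | 105 32-33 | 106 33-51 | 107 51-54 | 108 54-64 |
Completion: 101=3  102=18  103=29  104=32  105=33  106=51  107=54  108=64
Turnaround (C−A): 101=3  102=18  103=29  104=32  105=33  106=51  107=54  108=64
Waiting(107) = turnaround − burst = 54 − 3 = 51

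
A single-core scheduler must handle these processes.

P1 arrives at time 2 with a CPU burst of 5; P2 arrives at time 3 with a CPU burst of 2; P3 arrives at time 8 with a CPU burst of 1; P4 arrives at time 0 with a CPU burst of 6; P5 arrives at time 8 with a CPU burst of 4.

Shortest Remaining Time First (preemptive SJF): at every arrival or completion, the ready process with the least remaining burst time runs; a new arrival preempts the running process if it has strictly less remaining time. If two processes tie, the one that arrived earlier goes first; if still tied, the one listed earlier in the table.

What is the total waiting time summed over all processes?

14

Timeline: | P4 0-3 | P2 3-5 | P4 5-8 | P3 8-9 | P5 9-13 | P1 13-18 |
Completion: P1=18  P2=5  P3=9  P4=8  P5=13
Waiting = turnaround − burst: P1=11, P2=0, P3=0, P4=2, P5=1
Total waiting = 11 + 0 + 0 + 2 + 1 = 14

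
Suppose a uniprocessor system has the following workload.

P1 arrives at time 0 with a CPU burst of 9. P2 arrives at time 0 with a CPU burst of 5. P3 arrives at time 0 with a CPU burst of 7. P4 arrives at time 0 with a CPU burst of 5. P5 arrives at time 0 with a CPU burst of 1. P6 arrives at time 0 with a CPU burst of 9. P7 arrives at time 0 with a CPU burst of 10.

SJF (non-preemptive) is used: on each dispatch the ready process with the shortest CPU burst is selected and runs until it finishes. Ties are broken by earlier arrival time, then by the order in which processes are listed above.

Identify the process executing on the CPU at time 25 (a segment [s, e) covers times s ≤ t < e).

P1

Gantt: | P5 0-1 | P2 1-6 | P4 6-11 | P3 11-18 | P1 18-27 | P6 27-36 | P7 36-46 |
Completion: P1=27  P2=6  P3=18  P4=11  P5=1  P6=36  P7=46
Turnaround (C−A): P1=27  P2=6  P3=18  P4=11  P5=1  P6=36  P7=46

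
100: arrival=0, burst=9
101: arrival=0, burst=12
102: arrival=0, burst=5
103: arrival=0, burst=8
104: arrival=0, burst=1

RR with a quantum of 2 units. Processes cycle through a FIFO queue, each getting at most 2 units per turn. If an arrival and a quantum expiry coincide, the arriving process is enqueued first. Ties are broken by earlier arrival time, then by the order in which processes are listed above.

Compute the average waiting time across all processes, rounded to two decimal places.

Timeline: | 100 0-2 | 101 2-4 | 102 4-6 | 103 6-8 | 104 8-9 | 100 9-11 | 101 11-13 | 102 13-15 | 103 15-17 | 100 17-19 | 101 19-21 | 102 21-22 | 103 22-24 | 100 24-26 | 101 26-28 | 103 28-30 | 100 30-31 | 101 31-35 |
Completion: 100=31  101=35  102=22  103=30  104=9
Turnaround (C−A): 100=31  101=35  102=22  103=30  104=9
Waiting times: 100=22, 101=23, 102=17, 103=22, 104=8
Average waiting = (22+23+17+22+8) / 5 = 92/5 = 18.40

18.40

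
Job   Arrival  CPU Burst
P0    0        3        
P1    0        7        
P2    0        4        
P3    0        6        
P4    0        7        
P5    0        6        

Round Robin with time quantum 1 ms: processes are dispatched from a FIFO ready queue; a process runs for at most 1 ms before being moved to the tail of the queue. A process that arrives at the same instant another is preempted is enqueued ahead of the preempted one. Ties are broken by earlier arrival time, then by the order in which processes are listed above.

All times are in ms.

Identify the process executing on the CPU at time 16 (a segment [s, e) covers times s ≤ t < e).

Gantt: | P0 0-1 | P1 1-2 | P2 2-3 | P3 3-4 | P4 4-5 | P5 5-6 | P0 6-7 | P1 7-8 | P2 8-9 | P3 9-10 | P4 10-11 | P5 11-12 | P0 12-13 | P1 13-14 | P2 14-15 | P3 15-16 | P4 16-17 | P5 17-18 | P1 18-19 | P2 19-20 | P3 20-21 | P4 21-22 | P5 22-23 | P1 23-24 | P3 24-25 | P4 25-26 | P5 26-27 | P1 27-28 | P3 28-29 | P4 29-30 | P5 30-31 | P1 31-32 | P4 32-33 |
Completion: P0=13  P1=32  P2=20  P3=29  P4=33  P5=31
Turnaround (C−A): P0=13  P1=32  P2=20  P3=29  P4=33  P5=31

P4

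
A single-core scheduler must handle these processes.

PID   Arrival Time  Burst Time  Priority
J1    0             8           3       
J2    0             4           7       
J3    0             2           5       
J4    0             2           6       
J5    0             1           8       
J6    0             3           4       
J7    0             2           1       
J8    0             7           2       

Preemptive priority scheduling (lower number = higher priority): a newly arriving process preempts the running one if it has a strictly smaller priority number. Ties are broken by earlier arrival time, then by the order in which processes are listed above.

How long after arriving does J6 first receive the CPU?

17

Schedule: | J7 0-2 | J8 2-9 | J1 9-17 | J6 17-20 | J3 20-22 | J4 22-24 | J2 24-28 | J5 28-29 |
Completion: J1=17  J2=28  J3=22  J4=24  J5=29  J6=20  J7=2  J8=9
Turnaround (C−A): J1=17  J2=28  J3=22  J4=24  J5=29  J6=20  J7=2  J8=9
Response(J6) = first start − arrival = 17 − 0 = 17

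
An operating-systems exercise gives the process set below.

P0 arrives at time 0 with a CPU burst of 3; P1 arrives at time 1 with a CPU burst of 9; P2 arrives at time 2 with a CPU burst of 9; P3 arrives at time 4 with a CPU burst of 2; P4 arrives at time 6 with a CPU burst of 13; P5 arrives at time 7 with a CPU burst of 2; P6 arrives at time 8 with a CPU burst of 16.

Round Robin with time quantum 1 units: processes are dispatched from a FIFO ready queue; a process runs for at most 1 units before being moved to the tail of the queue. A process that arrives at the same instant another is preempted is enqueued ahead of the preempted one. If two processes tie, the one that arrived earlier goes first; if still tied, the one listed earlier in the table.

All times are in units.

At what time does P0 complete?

Timeline: | P0 0-1 | P1 1-2 | P0 2-3 | P2 3-4 | P1 4-5 | P0 5-6 | P3 6-7 | P2 7-8 | P1 8-9 | P4 9-10 | P5 10-11 | P3 11-12 | P6 12-13 | P2 13-14 | P1 14-15 | P4 15-16 | P5 16-17 | P6 17-18 | P2 18-19 | P1 19-20 | P4 20-21 | P6 21-22 | P2 22-23 | P1 23-24 | P4 24-25 | P6 25-26 | P2 26-27 | P1 27-28 | P4 28-29 | P6 29-30 | P2 30-31 | P1 31-32 | P4 32-33 | P6 33-34 | P2 34-35 | P1 35-36 | P4 36-37 | P6 37-38 | P2 38-39 | P4 39-40 | P6 40-41 | P4 41-42 | P6 42-43 | P4 43-44 | P6 44-45 | P4 45-46 | P6 46-47 | P4 47-48 | P6 48-49 | P4 49-50 | P6 50-54 |
Completion: P0=6  P1=36  P2=39  P3=12  P4=50  P5=17  P6=54

6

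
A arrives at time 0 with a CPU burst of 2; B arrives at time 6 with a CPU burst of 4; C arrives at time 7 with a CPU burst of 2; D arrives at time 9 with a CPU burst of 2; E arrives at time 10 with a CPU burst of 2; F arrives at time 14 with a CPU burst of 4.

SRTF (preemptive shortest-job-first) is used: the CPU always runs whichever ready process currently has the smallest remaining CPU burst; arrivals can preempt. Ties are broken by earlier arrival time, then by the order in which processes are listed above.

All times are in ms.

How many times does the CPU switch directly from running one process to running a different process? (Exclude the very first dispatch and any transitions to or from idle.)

Schedule: | A 0-2 | idle 2-6 | B 6-7 | C 7-9 | D 9-11 | E 11-13 | B 13-16 | F 16-20 |
Completion: A=2  B=16  C=9  D=11  E=13  F=20

5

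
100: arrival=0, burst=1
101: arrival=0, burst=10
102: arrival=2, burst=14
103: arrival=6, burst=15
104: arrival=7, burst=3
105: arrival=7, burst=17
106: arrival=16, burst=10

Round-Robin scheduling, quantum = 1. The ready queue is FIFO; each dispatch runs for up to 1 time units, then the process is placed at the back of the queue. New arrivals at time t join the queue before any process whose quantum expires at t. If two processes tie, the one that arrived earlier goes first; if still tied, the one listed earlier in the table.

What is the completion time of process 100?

Schedule: | 100 0-1 | 101 1-2 | 102 2-3 | 101 3-4 | 102 4-5 | 101 5-6 | 102 6-7 | 103 7-8 | 101 8-9 | 104 9-10 | 105 10-11 | 102 11-12 | 103 12-13 | 101 13-14 | 104 14-15 | 105 15-16 | 102 16-17 | 103 17-18 | 101 18-19 | 104 19-20 | 106 20-21 | 105 21-22 | 102 22-23 | 103 23-24 | 101 24-25 | 106 25-26 | 105 26-27 | 102 27-28 | 103 28-29 | 101 29-30 | 106 30-31 | 105 31-32 | 102 32-33 | 103 33-34 | 101 34-35 | 106 35-36 | 105 36-37 | 102 37-38 | 103 38-39 | 101 39-40 | 106 40-41 | 105 41-42 | 102 42-43 | 103 43-44 | 106 44-45 | 105 45-46 | 102 46-47 | 103 47-48 | 106 48-49 | 105 49-50 | 102 50-51 | 103 51-52 | 106 52-53 | 105 53-54 | 102 54-55 | 103 55-56 | 106 56-57 | 105 57-58 | 102 58-59 | 103 59-60 | 106 60-61 | 105 61-62 | 103 62-63 | 105 63-64 | 103 64-65 | 105 65-66 | 103 66-67 | 105 67-70 |
Completion: 100=1  101=40  102=59  103=67  104=20  105=70  106=61
Turnaround (C−A): 100=1  101=40  102=57  103=61  104=13  105=63  106=45

1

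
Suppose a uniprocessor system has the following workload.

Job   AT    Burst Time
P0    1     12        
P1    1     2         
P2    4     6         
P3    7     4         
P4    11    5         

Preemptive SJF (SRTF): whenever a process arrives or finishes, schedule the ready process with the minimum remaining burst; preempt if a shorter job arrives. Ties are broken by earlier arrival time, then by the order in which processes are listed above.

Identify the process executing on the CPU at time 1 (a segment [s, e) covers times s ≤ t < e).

P1

Timeline: | idle 0-1 | P1 1-3 | P0 3-4 | P2 4-10 | P3 10-14 | P4 14-19 | P0 19-30 |
Completion: P0=30  P1=3  P2=10  P3=14  P4=19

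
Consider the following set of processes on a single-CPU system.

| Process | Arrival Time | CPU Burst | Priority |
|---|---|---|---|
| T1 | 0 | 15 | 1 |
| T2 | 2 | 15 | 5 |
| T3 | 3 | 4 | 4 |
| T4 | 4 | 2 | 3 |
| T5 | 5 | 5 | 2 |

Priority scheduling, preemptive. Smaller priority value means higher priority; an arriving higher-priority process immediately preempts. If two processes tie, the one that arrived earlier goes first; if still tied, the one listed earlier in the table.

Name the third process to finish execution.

T4

Gantt: | T1 0-15 | T5 15-20 | T4 20-22 | T3 22-26 | T2 26-41 |
Completion: T1=15  T2=41  T3=26  T4=22  T5=20
Finish order: T1 → T5 → T4 → T3 → T2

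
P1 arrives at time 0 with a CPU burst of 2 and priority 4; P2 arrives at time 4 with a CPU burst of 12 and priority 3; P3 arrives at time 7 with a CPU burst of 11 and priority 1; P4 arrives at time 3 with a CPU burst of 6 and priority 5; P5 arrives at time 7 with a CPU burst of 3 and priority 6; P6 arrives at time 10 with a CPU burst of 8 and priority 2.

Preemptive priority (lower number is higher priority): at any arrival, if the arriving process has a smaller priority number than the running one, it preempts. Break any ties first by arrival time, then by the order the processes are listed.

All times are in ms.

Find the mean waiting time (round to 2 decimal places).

Schedule: | P1 0-2 | idle 2-3 | P4 3-4 | P2 4-7 | P3 7-18 | P6 18-26 | P2 26-35 | P4 35-40 | P5 40-43 |
Completion: P1=2  P2=35  P3=18  P4=40  P5=43  P6=26
Waiting times: P1=0, P2=19, P3=0, P4=31, P5=33, P6=8
Average waiting = (0+19+0+31+33+8) / 6 = 91/6 = 15.17

15.17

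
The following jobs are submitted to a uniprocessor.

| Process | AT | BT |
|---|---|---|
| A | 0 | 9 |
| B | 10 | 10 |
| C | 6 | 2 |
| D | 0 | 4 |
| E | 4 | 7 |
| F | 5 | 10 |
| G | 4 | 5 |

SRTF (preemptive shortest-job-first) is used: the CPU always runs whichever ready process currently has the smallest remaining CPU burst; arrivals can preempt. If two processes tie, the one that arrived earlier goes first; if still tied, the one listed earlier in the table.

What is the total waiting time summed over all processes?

76

Schedule: | D 0-4 | G 4-6 | C 6-8 | G 8-11 | E 11-18 | A 18-27 | F 27-37 | B 37-47 |
Completion: A=27  B=47  C=8  D=4  E=18  F=37  G=11
Waiting = turnaround − burst: A=18, B=27, C=0, D=0, E=7, F=22, G=2
Total waiting = 18 + 27 + 0 + 0 + 7 + 22 + 2 = 76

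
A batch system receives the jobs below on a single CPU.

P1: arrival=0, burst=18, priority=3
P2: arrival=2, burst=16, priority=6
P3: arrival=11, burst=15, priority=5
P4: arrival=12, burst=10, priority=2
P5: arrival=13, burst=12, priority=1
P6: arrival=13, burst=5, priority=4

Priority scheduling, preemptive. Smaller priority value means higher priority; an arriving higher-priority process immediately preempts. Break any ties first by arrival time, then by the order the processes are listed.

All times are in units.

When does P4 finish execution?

Gantt: | P1 0-12 | P4 12-13 | P5 13-25 | P4 25-34 | P1 34-40 | P6 40-45 | P3 45-60 | P2 60-76 |
Completion: P1=40  P2=76  P3=60  P4=34  P5=25  P6=45
Turnaround (C−A): P1=40  P2=74  P3=49  P4=22  P5=12  P6=32

34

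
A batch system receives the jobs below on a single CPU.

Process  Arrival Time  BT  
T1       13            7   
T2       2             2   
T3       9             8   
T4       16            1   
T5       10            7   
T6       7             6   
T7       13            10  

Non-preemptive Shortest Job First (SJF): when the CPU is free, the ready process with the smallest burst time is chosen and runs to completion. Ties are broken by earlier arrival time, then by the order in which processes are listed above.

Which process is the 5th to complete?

T1

Timeline: | idle 0-2 | T2 2-4 | idle 4-7 | T6 7-13 | T5 13-20 | T4 20-21 | T1 21-28 | T3 28-36 | T7 36-46 |
Completion: T1=28  T2=4  T3=36  T4=21  T5=20  T6=13  T7=46
Finish order: T2 → T6 → T5 → T4 → T1 → T3 → T7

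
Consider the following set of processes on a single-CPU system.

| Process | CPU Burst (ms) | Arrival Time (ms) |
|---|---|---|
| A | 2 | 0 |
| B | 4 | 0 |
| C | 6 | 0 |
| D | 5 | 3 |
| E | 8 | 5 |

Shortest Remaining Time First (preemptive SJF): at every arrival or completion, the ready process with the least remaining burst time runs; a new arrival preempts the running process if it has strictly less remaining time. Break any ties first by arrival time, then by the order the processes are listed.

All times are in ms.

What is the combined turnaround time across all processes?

53

Timeline: | A 0-2 | B 2-6 | D 6-11 | C 11-17 | E 17-25 |
Completion: A=2  B=6  C=17  D=11  E=25
Turnaround = completion − arrival: A=2, B=6, C=17, D=8, E=20
Total turnaround = 2 + 6 + 17 + 8 + 20 = 53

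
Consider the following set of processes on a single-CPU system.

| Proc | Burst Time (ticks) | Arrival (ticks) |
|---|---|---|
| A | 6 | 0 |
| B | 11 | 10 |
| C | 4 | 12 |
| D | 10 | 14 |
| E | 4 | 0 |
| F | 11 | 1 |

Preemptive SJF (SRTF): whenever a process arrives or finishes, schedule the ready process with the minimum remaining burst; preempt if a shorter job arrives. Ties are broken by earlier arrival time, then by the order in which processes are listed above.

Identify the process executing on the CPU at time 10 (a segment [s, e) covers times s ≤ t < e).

F

Timeline: | E 0-4 | A 4-10 | F 10-12 | C 12-16 | F 16-25 | D 25-35 | B 35-46 |
Completion: A=10  B=46  C=16  D=35  E=4  F=25
Turnaround (C−A): A=10  B=36  C=4  D=21  E=4  F=24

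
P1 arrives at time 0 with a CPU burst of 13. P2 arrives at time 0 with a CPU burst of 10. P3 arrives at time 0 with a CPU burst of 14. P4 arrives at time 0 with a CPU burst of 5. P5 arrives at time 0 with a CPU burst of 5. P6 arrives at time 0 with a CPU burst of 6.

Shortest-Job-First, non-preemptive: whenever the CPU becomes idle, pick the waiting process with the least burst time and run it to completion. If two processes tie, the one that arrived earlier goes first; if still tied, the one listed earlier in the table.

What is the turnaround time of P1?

39

Schedule: | P4 0-5 | P5 5-10 | P6 10-16 | P2 16-26 | P1 26-39 | P3 39-53 |
Completion: P1=39  P2=26  P3=53  P4=5  P5=10  P6=16
Turnaround (C−A): P1=39  P2=26  P3=53  P4=5  P5=10  P6=16
Turnaround(P1) = completion − arrival = 39 − 0 = 39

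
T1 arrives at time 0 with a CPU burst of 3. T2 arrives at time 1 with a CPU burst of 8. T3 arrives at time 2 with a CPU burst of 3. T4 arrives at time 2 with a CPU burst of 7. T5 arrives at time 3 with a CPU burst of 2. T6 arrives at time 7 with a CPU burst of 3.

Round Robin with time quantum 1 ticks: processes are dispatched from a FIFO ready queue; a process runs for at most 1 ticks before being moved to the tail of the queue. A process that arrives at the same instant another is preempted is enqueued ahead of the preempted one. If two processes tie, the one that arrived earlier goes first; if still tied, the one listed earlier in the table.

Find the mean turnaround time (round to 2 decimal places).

Timeline: | T1 0-1 | T2 1-2 | T1 2-3 | T3 3-4 | T4 4-5 | T2 5-6 | T5 6-7 | T1 7-8 | T3 8-9 | T4 9-10 | T2 10-11 | T6 11-12 | T5 12-13 | T3 13-14 | T4 14-15 | T2 15-16 | T6 16-17 | T4 17-18 | T2 18-19 | T6 19-20 | T4 20-21 | T2 21-22 | T4 22-23 | T2 23-24 | T4 24-25 | T2 25-26 |
Completion: T1=8  T2=26  T3=14  T4=25  T5=13  T6=20
Turnaround (C−A): T1=8  T2=25  T3=12  T4=23  T5=10  T6=13
Turnaround times: T1=8, T2=25, T3=12, T4=23, T5=10, T6=13
Average turnaround = (8+25+12+23+10+13) / 6 = 91/6 = 15.17

15.17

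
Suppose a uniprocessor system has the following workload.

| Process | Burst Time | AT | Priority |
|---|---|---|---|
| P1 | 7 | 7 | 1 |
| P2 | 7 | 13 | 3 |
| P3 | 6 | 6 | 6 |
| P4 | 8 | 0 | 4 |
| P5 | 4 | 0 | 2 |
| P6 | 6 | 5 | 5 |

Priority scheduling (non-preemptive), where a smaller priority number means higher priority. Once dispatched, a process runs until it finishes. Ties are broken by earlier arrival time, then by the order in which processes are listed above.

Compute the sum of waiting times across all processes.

62

Gantt: | P5 0-4 | P4 4-12 | P1 12-19 | P2 19-26 | P6 26-32 | P3 32-38 |
Completion: P1=19  P2=26  P3=38  P4=12  P5=4  P6=32
Turnaround (C−A): P1=12  P2=13  P3=32  P4=12  P5=4  P6=27
Waiting = turnaround − burst: P1=5, P2=6, P3=26, P4=4, P5=0, P6=21
Total waiting = 5 + 6 + 26 + 4 + 0 + 21 = 62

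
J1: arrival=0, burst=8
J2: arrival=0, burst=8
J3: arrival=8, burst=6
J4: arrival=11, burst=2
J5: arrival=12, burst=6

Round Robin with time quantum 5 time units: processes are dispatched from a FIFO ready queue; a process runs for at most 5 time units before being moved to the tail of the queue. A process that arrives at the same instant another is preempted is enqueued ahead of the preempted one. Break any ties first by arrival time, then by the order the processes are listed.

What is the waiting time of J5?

12

Gantt: | J1 0-5 | J2 5-10 | J1 10-13 | J3 13-18 | J2 18-21 | J4 21-23 | J5 23-28 | J3 28-29 | J5 29-30 |
Completion: J1=13  J2=21  J3=29  J4=23  J5=30
Waiting(J5) = turnaround − burst = 18 − 6 = 12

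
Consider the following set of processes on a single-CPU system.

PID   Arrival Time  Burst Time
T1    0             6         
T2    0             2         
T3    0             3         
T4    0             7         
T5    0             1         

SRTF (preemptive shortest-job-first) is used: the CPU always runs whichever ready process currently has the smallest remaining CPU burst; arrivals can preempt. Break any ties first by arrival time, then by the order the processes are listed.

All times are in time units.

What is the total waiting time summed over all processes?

Timeline: | T5 0-1 | T2 1-3 | T3 3-6 | T1 6-12 | T4 12-19 |
Completion: T1=12  T2=3  T3=6  T4=19  T5=1
Waiting = turnaround − burst: T1=6, T2=1, T3=3, T4=12, T5=0
Total waiting = 6 + 1 + 3 + 12 + 0 = 22

22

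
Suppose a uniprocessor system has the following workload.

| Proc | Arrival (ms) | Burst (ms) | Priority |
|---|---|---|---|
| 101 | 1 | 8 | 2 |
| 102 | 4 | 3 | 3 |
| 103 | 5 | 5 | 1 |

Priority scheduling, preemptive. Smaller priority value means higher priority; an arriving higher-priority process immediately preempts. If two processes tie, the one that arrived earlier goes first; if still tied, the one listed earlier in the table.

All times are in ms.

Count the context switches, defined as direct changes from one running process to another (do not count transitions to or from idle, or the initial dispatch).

3

Schedule: | idle 0-1 | 101 1-5 | 103 5-10 | 101 10-14 | 102 14-17 |
Completion: 101=14  102=17  103=10
Turnaround (C−A): 101=13  102=13  103=5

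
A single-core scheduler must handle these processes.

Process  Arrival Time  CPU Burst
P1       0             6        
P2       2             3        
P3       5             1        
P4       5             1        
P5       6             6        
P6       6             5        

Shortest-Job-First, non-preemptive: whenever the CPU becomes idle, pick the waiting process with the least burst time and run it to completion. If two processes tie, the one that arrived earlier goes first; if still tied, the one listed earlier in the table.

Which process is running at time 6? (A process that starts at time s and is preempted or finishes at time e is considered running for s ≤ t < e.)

P3

Gantt: | P1 0-6 | P3 6-7 | P4 7-8 | P2 8-11 | P6 11-16 | P5 16-22 |
Completion: P1=6  P2=11  P3=7  P4=8  P5=22  P6=16
Turnaround (C−A): P1=6  P2=9  P3=2  P4=3  P5=16  P6=10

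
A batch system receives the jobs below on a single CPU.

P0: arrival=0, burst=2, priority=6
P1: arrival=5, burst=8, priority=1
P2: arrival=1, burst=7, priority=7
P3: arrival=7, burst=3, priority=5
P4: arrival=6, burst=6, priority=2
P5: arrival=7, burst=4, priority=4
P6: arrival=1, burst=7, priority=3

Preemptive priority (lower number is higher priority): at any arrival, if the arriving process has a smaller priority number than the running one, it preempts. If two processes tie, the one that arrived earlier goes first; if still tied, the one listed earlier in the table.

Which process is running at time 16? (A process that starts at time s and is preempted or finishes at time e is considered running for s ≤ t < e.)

Timeline: | P0 0-1 | P6 1-5 | P1 5-13 | P4 13-19 | P6 19-22 | P5 22-26 | P3 26-29 | P0 29-30 | P2 30-37 |
Completion: P0=30  P1=13  P2=37  P3=29  P4=19  P5=26  P6=22

P4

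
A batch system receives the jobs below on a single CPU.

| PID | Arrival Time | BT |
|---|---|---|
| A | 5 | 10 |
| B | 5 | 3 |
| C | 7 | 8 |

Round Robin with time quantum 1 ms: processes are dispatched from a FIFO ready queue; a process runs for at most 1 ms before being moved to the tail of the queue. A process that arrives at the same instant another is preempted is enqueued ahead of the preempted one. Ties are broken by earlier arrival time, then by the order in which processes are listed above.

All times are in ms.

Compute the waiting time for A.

11

Schedule: | idle 0-5 | A 5-6 | B 6-7 | A 7-8 | C 8-9 | B 9-10 | A 10-11 | C 11-12 | B 12-13 | A 13-14 | C 14-15 | A 15-16 | C 16-17 | A 17-18 | C 18-19 | A 19-20 | C 20-21 | A 21-22 | C 22-23 | A 23-24 | C 24-25 | A 25-26 |
Completion: A=26  B=13  C=25
Turnaround (C−A): A=21  B=8  C=18
Waiting(A) = turnaround − burst = 21 − 10 = 11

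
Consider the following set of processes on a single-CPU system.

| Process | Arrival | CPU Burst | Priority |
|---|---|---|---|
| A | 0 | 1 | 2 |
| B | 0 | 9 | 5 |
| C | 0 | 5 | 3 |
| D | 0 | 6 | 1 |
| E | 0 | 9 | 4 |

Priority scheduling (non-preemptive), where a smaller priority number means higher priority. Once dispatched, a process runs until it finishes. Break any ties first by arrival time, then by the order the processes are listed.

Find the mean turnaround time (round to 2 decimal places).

15.20

Schedule: | D 0-6 | A 6-7 | C 7-12 | E 12-21 | B 21-30 |
Completion: A=7  B=30  C=12  D=6  E=21
Turnaround times: A=7, B=30, C=12, D=6, E=21
Average turnaround = (7+30+12+6+21) / 5 = 76/5 = 15.20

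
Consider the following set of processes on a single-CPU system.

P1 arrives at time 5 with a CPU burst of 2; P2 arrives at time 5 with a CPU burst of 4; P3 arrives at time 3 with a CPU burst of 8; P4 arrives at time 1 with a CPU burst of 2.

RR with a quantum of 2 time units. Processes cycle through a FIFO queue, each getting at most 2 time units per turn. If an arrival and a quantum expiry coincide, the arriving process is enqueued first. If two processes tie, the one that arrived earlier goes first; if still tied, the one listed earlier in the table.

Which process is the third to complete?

P2

Schedule: | idle 0-1 | P4 1-3 | P3 3-5 | P1 5-7 | P2 7-9 | P3 9-11 | P2 11-13 | P3 13-17 |
Completion: P1=7  P2=13  P3=17  P4=3
Turnaround (C−A): P1=2  P2=8  P3=14  P4=2
Finish order: P4 → P1 → P2 → P3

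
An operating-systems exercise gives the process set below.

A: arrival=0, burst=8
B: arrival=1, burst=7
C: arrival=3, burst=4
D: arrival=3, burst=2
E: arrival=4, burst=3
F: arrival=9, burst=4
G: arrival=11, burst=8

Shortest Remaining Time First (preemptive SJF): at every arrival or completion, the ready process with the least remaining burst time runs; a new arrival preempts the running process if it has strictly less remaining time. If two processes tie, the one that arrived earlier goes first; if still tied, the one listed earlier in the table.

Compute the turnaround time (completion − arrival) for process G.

Timeline: | A 0-3 | D 3-5 | E 5-8 | C 8-12 | F 12-16 | A 16-21 | B 21-28 | G 28-36 |
Completion: A=21  B=28  C=12  D=5  E=8  F=16  G=36
Turnaround(G) = completion − arrival = 36 − 11 = 25

25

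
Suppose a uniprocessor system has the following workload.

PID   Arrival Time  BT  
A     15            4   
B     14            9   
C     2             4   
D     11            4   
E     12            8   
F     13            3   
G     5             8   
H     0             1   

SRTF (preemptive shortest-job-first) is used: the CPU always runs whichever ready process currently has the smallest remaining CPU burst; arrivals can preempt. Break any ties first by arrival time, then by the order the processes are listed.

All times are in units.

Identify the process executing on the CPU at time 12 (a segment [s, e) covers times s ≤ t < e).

G

Timeline: | H 0-1 | idle 1-2 | C 2-6 | G 6-14 | F 14-17 | D 17-21 | A 21-25 | E 25-33 | B 33-42 |
Completion: A=25  B=42  C=6  D=21  E=33  F=17  G=14  H=1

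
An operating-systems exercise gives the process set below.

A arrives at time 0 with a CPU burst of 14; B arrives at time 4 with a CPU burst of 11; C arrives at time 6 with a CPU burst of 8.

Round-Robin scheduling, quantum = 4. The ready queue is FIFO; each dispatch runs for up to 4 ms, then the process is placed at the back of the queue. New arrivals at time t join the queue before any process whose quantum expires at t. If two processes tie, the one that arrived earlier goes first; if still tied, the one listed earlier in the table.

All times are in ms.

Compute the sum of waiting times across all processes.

Timeline: | A 0-4 | B 4-8 | A 8-12 | C 12-16 | B 16-20 | A 20-24 | C 24-28 | B 28-31 | A 31-33 |
Completion: A=33  B=31  C=28
Waiting = turnaround − burst: A=19, B=16, C=14
Total waiting = 19 + 16 + 14 = 49

49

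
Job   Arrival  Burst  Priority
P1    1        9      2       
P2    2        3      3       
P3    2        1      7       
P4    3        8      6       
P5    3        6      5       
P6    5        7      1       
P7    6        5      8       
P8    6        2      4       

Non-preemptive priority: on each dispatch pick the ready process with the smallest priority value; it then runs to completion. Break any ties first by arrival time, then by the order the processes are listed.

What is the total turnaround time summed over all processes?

184

Gantt: | idle 0-1 | P1 1-10 | P6 10-17 | P2 17-20 | P8 20-22 | P5 22-28 | P4 28-36 | P3 36-37 | P7 37-42 |
Completion: P1=10  P2=20  P3=37  P4=36  P5=28  P6=17  P7=42  P8=22
Turnaround = completion − arrival: P1=9, P2=18, P3=35, P4=33, P5=25, P6=12, P7=36, P8=16
Total turnaround = 9 + 18 + 35 + 33 + 25 + 12 + 36 + 16 = 184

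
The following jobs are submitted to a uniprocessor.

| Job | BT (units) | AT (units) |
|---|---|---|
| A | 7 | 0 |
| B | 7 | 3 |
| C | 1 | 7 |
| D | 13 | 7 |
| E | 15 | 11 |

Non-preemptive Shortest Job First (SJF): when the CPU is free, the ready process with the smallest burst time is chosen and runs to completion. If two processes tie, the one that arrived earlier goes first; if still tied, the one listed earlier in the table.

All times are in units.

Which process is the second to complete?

Schedule: | A 0-7 | C 7-8 | B 8-15 | D 15-28 | E 28-43 |
Completion: A=7  B=15  C=8  D=28  E=43
Turnaround (C−A): A=7  B=12  C=1  D=21  E=32
Finish order: A → C → B → D → E

C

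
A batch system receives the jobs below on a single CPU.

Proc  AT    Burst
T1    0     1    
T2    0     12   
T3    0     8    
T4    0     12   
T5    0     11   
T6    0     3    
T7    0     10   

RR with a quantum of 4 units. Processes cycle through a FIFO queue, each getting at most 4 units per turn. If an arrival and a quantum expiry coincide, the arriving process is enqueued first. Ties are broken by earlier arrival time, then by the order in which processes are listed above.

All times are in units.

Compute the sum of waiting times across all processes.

Timeline: | T1 0-1 | T2 1-5 | T3 5-9 | T4 9-13 | T5 13-17 | T6 17-20 | T7 20-24 | T2 24-28 | T3 28-32 | T4 32-36 | T5 36-40 | T7 40-44 | T2 44-48 | T4 48-52 | T5 52-55 | T7 55-57 |
Completion: T1=1  T2=48  T3=32  T4=52  T5=55  T6=20  T7=57
Waiting = turnaround − burst: T1=0, T2=36, T3=24, T4=40, T5=44, T6=17, T7=47
Total waiting = 0 + 36 + 24 + 40 + 44 + 17 + 47 = 208

208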